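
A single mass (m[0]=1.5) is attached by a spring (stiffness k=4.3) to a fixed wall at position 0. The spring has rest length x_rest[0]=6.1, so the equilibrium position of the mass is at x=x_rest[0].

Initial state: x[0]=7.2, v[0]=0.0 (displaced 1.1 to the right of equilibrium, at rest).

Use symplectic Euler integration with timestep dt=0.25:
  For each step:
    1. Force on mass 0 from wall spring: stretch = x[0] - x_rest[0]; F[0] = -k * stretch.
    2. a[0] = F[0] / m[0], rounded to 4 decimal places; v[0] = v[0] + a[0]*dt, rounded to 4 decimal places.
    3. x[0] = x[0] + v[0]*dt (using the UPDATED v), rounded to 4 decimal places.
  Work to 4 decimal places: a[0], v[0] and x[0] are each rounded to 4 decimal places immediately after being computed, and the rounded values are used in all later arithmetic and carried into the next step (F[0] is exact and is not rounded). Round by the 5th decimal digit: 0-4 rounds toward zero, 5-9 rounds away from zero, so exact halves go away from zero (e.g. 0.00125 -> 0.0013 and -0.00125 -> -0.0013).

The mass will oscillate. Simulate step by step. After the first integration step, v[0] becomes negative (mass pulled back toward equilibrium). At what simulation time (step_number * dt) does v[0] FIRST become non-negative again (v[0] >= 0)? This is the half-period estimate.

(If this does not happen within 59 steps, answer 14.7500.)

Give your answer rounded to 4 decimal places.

Answer: 2.0000

Derivation:
Step 0: x=[7.2000] v=[0.0000]
Step 1: x=[7.0029] v=[-0.7883]
Step 2: x=[6.6441] v=[-1.4354]
Step 3: x=[6.1878] v=[-1.8254]
Step 4: x=[5.7157] v=[-1.8883]
Step 5: x=[5.3125] v=[-1.6129]
Step 6: x=[5.0504] v=[-1.0485]
Step 7: x=[4.9763] v=[-0.2963]
Step 8: x=[5.1036] v=[0.5090]
First v>=0 after going negative at step 8, time=2.0000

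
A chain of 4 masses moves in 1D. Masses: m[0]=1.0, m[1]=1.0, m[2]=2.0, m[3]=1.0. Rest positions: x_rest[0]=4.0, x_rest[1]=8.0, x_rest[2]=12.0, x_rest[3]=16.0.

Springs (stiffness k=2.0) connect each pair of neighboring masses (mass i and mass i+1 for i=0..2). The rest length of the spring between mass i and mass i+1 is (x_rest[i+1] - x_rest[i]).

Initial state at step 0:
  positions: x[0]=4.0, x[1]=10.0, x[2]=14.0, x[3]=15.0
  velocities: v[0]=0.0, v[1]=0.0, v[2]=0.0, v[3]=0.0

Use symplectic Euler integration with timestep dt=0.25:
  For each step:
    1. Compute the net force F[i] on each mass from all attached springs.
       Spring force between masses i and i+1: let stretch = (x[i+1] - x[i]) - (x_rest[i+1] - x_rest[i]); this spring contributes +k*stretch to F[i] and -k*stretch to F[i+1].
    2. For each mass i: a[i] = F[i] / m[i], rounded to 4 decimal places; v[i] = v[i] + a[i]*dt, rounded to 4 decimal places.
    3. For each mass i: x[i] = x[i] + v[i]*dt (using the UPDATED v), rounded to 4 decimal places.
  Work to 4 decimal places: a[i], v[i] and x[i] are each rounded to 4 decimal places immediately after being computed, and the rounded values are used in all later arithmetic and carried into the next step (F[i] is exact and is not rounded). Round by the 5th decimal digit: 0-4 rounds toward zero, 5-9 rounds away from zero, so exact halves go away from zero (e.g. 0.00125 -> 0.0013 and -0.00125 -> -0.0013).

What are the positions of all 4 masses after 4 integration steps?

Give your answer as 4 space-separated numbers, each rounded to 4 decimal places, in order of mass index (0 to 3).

Step 0: x=[4.0000 10.0000 14.0000 15.0000] v=[0.0000 0.0000 0.0000 0.0000]
Step 1: x=[4.2500 9.7500 13.8125 15.3750] v=[1.0000 -1.0000 -0.7500 1.5000]
Step 2: x=[4.6875 9.3203 13.4688 16.0547] v=[1.7500 -1.7188 -1.3750 2.7188]
Step 3: x=[5.2041 8.8301 13.0274 16.9112] v=[2.0664 -1.9610 -1.7657 3.4259]
Step 4: x=[5.6740 8.4113 12.5664 17.7822] v=[1.8794 -1.6754 -1.8441 3.4840]

Answer: 5.6740 8.4113 12.5664 17.7822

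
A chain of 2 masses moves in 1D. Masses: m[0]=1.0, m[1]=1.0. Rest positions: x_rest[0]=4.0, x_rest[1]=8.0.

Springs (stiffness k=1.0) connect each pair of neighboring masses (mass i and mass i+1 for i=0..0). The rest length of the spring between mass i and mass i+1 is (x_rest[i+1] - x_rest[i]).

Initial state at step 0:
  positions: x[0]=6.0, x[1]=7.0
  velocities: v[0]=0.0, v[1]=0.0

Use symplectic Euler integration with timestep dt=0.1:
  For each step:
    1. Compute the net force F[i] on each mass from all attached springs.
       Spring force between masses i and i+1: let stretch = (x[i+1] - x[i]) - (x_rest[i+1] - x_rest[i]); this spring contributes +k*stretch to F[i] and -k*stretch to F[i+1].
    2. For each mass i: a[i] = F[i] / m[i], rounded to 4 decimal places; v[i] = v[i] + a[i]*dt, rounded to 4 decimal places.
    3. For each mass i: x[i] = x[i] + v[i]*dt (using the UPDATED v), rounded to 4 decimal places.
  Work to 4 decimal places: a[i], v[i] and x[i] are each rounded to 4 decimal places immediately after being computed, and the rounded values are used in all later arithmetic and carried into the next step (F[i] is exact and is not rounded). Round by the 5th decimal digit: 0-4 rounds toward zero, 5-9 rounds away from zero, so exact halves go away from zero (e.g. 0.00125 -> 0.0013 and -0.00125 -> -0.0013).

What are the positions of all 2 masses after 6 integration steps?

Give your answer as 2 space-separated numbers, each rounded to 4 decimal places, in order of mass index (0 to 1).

Step 0: x=[6.0000 7.0000] v=[0.0000 0.0000]
Step 1: x=[5.9700 7.0300] v=[-0.3000 0.3000]
Step 2: x=[5.9106 7.0894] v=[-0.5940 0.5940]
Step 3: x=[5.8230 7.1770] v=[-0.8761 0.8761]
Step 4: x=[5.7089 7.2911] v=[-1.1407 1.1407]
Step 5: x=[5.5707 7.4294] v=[-1.3825 1.3825]
Step 6: x=[5.4110 7.5891] v=[-1.5966 1.5966]

Answer: 5.4110 7.5891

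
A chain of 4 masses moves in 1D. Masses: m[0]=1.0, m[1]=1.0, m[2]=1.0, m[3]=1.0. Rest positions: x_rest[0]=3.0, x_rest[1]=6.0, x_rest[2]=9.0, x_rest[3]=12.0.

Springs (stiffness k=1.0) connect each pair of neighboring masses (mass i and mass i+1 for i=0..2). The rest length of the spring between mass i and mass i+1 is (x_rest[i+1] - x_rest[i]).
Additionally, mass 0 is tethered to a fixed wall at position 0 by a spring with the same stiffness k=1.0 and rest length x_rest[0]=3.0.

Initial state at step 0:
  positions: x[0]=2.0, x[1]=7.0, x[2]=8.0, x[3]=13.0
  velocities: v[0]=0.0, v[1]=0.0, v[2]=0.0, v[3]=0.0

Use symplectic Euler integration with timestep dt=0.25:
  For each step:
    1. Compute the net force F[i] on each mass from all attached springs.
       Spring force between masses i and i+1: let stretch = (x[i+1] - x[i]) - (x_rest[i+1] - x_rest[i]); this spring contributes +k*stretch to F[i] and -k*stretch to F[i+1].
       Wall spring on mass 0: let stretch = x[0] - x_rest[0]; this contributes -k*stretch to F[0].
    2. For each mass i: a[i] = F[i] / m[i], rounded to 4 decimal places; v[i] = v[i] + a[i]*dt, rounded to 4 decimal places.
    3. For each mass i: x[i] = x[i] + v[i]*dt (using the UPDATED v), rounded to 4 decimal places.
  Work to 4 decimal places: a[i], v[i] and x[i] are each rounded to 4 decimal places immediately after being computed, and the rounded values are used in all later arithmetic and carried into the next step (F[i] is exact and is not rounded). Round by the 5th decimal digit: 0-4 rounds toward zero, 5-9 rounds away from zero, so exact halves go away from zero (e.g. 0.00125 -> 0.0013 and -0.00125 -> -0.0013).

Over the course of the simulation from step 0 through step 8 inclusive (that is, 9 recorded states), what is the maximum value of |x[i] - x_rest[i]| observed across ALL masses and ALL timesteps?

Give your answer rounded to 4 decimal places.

Step 0: x=[2.0000 7.0000 8.0000 13.0000] v=[0.0000 0.0000 0.0000 0.0000]
Step 1: x=[2.1875 6.7500 8.2500 12.8750] v=[0.7500 -1.0000 1.0000 -0.5000]
Step 2: x=[2.5235 6.3086 8.6953 12.6484] v=[1.3438 -1.7656 1.7813 -0.9063]
Step 3: x=[2.9383 5.7798 9.2385 12.3623] v=[1.6592 -2.1152 2.1729 -1.1446]
Step 4: x=[3.3471 5.2896 9.7608 12.0684] v=[1.6350 -1.9609 2.0892 -1.1756]
Step 5: x=[3.6681 4.9574 10.1479 11.8178] v=[1.2839 -1.3287 1.5483 -1.0025]
Step 6: x=[3.8404 4.8691 10.3150 11.6503] v=[0.6892 -0.3534 0.6682 -0.6700]
Step 7: x=[3.8370 5.0568 10.2251 11.5869] v=[-0.0137 0.7509 -0.3595 -0.2538]
Step 8: x=[3.6700 5.4913 9.8973 11.6259] v=[-0.6680 1.7380 -1.3111 0.1558]
Max displacement = 1.3150

Answer: 1.3150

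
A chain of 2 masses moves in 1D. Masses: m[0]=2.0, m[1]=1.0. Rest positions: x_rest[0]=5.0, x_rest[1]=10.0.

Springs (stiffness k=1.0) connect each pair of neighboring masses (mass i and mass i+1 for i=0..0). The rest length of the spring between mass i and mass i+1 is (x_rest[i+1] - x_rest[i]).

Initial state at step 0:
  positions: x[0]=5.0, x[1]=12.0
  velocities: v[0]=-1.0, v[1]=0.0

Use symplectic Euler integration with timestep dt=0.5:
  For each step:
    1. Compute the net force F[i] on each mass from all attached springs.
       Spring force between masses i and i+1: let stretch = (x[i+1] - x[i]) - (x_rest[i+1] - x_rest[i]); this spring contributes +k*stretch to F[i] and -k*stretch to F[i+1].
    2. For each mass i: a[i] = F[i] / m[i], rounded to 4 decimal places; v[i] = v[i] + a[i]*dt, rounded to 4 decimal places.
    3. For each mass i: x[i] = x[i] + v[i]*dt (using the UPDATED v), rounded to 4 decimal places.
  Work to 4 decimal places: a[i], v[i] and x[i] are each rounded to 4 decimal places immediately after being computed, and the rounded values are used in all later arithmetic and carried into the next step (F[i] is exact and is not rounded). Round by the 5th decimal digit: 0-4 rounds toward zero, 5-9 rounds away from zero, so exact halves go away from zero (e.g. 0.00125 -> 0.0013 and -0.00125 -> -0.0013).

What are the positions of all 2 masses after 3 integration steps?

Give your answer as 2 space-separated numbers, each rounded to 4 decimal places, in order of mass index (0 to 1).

Answer: 4.7931 9.4141

Derivation:
Step 0: x=[5.0000 12.0000] v=[-1.0000 0.0000]
Step 1: x=[4.7500 11.5000] v=[-0.5000 -1.0000]
Step 2: x=[4.7188 10.5625] v=[-0.0625 -1.8750]
Step 3: x=[4.7931 9.4141] v=[0.1485 -2.2969]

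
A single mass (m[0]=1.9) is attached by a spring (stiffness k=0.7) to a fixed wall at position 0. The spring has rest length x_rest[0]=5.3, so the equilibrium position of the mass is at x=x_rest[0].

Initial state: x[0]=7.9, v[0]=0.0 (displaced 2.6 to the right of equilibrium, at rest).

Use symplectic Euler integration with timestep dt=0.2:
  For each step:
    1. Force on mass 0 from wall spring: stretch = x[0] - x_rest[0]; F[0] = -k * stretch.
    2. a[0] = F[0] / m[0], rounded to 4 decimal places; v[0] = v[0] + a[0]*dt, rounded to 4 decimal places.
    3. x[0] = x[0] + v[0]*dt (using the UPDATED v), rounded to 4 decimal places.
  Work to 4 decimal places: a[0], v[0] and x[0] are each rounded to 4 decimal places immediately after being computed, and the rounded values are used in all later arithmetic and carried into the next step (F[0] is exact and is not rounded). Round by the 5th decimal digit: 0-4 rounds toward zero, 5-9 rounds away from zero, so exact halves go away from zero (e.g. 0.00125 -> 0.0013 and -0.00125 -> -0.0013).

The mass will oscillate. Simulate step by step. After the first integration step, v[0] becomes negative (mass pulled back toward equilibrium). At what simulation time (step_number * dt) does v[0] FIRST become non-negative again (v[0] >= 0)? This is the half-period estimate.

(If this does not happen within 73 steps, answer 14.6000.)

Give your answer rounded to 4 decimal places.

Step 0: x=[7.9000] v=[0.0000]
Step 1: x=[7.8617] v=[-0.1916]
Step 2: x=[7.7856] v=[-0.3804]
Step 3: x=[7.6729] v=[-0.5635]
Step 4: x=[7.5252] v=[-0.7383]
Step 5: x=[7.3447] v=[-0.9023]
Step 6: x=[7.1341] v=[-1.0530]
Step 7: x=[6.8965] v=[-1.1881]
Step 8: x=[6.6354] v=[-1.3057]
Step 9: x=[6.3546] v=[-1.4041]
Step 10: x=[6.0582] v=[-1.4818]
Step 11: x=[5.7507] v=[-1.5377]
Step 12: x=[5.4365] v=[-1.5709]
Step 13: x=[5.1203] v=[-1.5810]
Step 14: x=[4.8067] v=[-1.5678]
Step 15: x=[4.5004] v=[-1.5315]
Step 16: x=[4.2059] v=[-1.4726]
Step 17: x=[3.9275] v=[-1.3920]
Step 18: x=[3.6693] v=[-1.2909]
Step 19: x=[3.4352] v=[-1.1707]
Step 20: x=[3.2285] v=[-1.0333]
Step 21: x=[3.0524] v=[-0.8807]
Step 22: x=[2.9094] v=[-0.7151]
Step 23: x=[2.8016] v=[-0.5390]
Step 24: x=[2.7306] v=[-0.3549]
Step 25: x=[2.6975] v=[-0.1656]
Step 26: x=[2.7027] v=[0.0262]
First v>=0 after going negative at step 26, time=5.2000

Answer: 5.2000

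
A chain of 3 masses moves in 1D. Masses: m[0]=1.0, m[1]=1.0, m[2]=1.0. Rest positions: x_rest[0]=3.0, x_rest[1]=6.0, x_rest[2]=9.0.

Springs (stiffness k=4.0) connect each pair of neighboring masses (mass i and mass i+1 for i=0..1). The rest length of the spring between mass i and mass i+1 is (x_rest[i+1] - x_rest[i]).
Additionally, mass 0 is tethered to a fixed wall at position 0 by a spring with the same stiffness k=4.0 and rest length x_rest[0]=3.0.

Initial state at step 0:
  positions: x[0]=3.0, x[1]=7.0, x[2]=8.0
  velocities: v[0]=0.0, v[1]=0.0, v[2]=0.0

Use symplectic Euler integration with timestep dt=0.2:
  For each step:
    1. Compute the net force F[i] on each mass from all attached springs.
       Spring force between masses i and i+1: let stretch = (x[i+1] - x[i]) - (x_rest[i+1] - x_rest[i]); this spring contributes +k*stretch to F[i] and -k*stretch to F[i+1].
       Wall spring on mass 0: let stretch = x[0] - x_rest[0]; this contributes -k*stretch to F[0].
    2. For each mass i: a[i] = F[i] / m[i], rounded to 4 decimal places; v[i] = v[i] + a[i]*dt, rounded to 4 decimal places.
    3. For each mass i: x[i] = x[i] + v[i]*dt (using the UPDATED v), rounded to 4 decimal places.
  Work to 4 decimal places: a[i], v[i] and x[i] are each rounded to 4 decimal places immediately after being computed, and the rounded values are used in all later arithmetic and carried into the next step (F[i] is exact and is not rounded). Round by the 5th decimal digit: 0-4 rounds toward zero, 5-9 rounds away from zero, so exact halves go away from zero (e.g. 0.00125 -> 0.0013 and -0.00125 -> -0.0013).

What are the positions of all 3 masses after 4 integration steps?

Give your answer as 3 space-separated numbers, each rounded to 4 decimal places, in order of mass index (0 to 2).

Answer: 3.1815 4.9115 9.6538

Derivation:
Step 0: x=[3.0000 7.0000 8.0000] v=[0.0000 0.0000 0.0000]
Step 1: x=[3.1600 6.5200 8.3200] v=[0.8000 -2.4000 1.6000]
Step 2: x=[3.3520 5.7904 8.8320] v=[0.9600 -3.6480 2.5600]
Step 3: x=[3.3978 5.1573 9.3373] v=[0.2291 -3.1654 2.5267]
Step 4: x=[3.1815 4.9115 9.6538] v=[-1.0815 -1.2290 1.5827]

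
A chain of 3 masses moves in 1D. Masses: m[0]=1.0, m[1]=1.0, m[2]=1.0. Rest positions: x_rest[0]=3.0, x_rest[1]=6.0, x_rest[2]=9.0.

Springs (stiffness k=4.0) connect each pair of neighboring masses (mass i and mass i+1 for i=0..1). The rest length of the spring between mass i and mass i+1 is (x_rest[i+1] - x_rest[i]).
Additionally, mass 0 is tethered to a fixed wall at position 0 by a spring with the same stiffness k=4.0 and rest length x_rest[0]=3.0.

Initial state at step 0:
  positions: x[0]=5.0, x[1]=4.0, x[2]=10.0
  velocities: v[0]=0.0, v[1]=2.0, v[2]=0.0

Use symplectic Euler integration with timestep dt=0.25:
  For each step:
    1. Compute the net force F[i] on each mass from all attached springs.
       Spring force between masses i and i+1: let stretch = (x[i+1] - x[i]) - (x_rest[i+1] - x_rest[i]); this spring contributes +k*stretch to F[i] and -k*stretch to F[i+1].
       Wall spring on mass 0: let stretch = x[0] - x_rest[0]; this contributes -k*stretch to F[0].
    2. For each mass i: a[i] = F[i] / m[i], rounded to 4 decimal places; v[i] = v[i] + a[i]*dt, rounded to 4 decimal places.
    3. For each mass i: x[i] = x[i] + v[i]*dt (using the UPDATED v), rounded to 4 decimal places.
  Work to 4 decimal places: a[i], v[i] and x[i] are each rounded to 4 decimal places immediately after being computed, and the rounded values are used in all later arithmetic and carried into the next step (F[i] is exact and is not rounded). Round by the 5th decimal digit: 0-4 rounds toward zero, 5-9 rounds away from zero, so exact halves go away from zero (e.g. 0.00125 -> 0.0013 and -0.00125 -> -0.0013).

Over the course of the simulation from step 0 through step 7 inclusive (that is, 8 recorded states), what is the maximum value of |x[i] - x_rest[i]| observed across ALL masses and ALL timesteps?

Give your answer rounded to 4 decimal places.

Step 0: x=[5.0000 4.0000 10.0000] v=[0.0000 2.0000 0.0000]
Step 1: x=[3.5000 6.2500 9.2500] v=[-6.0000 9.0000 -3.0000]
Step 2: x=[1.8125 8.5625 8.5000] v=[-6.7500 9.2500 -3.0000]
Step 3: x=[1.3594 9.1719 8.5156] v=[-1.8125 2.4375 0.0625]
Step 4: x=[2.5196 7.6641 9.4453] v=[4.6406 -6.0313 3.7188]
Step 5: x=[4.3360 5.3155 10.6797] v=[7.2655 -9.3946 4.9376]
Step 6: x=[5.3133 4.0630 11.3231] v=[3.9090 -5.0099 2.5734]
Step 7: x=[4.6497 4.9381 10.9014] v=[-2.6546 3.5005 -1.6867]
Max displacement = 3.1719

Answer: 3.1719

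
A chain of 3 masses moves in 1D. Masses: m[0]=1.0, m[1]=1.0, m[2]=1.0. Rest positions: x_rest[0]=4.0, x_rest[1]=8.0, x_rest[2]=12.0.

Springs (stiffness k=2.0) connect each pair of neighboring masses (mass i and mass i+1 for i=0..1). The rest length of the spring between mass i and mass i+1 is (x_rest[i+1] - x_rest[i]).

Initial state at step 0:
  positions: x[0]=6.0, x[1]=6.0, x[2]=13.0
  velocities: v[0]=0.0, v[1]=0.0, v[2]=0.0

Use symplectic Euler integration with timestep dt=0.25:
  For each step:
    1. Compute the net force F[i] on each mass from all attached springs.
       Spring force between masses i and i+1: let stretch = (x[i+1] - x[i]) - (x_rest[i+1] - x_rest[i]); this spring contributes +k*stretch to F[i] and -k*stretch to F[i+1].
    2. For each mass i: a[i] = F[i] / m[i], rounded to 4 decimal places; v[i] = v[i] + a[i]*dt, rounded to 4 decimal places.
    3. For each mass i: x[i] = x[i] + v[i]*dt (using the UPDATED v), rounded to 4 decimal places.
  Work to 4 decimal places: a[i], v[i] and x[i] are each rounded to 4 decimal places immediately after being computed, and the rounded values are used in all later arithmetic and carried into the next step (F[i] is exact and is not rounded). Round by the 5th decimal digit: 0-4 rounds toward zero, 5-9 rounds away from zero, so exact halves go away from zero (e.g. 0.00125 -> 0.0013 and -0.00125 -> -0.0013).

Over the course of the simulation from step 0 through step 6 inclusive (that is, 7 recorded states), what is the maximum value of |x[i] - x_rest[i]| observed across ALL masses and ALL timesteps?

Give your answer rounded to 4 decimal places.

Step 0: x=[6.0000 6.0000 13.0000] v=[0.0000 0.0000 0.0000]
Step 1: x=[5.5000 6.8750 12.6250] v=[-2.0000 3.5000 -1.5000]
Step 2: x=[4.6719 8.2969 12.0313] v=[-3.3125 5.6875 -2.3750]
Step 3: x=[3.7969 9.7325 11.4708] v=[-3.5000 5.7422 -2.2422]
Step 4: x=[3.1639 10.6434 11.1930] v=[-2.5322 3.6436 -1.1114]
Step 5: x=[2.9658 10.6881 11.3465] v=[-0.7925 0.1787 0.6138]
Step 6: x=[3.2330 9.8498 11.9177] v=[1.0687 -3.3533 2.2846]
Max displacement = 2.6881

Answer: 2.6881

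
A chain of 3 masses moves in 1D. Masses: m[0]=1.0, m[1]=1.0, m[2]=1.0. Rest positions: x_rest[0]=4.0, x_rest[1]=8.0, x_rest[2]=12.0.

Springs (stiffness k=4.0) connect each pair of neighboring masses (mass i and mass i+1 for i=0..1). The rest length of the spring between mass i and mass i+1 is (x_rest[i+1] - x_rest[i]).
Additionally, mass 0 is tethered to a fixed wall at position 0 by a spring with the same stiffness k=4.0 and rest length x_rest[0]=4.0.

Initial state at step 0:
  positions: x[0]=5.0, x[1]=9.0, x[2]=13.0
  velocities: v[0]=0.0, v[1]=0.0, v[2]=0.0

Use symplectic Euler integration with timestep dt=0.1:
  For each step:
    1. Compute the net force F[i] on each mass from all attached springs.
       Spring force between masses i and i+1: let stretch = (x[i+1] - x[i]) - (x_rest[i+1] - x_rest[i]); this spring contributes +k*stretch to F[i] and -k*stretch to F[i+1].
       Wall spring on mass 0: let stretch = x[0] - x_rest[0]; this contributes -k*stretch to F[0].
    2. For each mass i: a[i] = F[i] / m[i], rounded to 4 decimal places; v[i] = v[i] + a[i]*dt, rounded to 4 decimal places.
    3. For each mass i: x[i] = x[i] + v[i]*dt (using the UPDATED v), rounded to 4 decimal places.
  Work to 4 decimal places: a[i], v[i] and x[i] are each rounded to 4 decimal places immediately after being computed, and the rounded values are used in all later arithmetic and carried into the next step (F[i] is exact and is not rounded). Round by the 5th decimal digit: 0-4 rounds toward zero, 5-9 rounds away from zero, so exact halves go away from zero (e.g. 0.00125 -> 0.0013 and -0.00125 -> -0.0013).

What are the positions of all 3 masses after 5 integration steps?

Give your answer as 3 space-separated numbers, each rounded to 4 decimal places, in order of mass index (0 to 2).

Answer: 4.5034 8.9509 12.9983

Derivation:
Step 0: x=[5.0000 9.0000 13.0000] v=[0.0000 0.0000 0.0000]
Step 1: x=[4.9600 9.0000 13.0000] v=[-0.4000 0.0000 0.0000]
Step 2: x=[4.8832 8.9984 13.0000] v=[-0.7680 -0.0160 0.0000]
Step 3: x=[4.7757 8.9923 12.9999] v=[-1.0752 -0.0614 -0.0006]
Step 4: x=[4.6458 8.9778 12.9995] v=[-1.2988 -0.1450 -0.0036]
Step 5: x=[4.5034 8.9509 12.9983] v=[-1.4243 -0.2691 -0.0123]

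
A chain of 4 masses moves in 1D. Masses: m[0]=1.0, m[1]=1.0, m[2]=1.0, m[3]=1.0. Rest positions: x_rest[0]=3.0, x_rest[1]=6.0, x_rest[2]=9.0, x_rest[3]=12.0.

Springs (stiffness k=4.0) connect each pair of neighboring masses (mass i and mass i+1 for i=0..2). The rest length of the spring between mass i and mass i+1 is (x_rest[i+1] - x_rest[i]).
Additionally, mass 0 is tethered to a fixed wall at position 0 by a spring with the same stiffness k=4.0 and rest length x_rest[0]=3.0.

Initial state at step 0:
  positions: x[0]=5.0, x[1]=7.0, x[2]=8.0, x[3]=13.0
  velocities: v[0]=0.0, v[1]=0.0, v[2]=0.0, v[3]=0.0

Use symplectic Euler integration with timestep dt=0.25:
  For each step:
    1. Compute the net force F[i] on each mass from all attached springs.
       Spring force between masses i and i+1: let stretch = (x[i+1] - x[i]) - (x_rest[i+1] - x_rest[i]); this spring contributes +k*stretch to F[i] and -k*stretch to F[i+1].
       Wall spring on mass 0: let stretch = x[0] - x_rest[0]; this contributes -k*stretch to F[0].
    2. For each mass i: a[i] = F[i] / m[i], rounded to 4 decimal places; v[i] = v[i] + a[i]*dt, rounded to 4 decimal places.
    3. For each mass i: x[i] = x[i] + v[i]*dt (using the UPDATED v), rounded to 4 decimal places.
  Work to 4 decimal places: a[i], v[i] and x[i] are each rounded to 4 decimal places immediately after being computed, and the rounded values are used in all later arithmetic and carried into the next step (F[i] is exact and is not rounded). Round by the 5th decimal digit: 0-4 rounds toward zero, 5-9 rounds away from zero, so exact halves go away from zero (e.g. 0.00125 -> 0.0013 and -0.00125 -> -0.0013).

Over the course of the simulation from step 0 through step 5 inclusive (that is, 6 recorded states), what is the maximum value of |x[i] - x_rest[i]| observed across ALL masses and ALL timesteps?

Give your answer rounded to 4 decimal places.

Answer: 2.0469

Derivation:
Step 0: x=[5.0000 7.0000 8.0000 13.0000] v=[0.0000 0.0000 0.0000 0.0000]
Step 1: x=[4.2500 6.7500 9.0000 12.5000] v=[-3.0000 -1.0000 4.0000 -2.0000]
Step 2: x=[3.0625 6.4375 10.3125 11.8750] v=[-4.7500 -1.2500 5.2500 -2.5000]
Step 3: x=[1.9531 6.2500 11.0469 11.6094] v=[-4.4375 -0.7500 2.9375 -1.0625]
Step 4: x=[1.4297 6.1875 10.7227 11.9532] v=[-2.0937 -0.2500 -1.2969 1.3750]
Step 5: x=[1.7383 6.0694 9.5723 12.7393] v=[1.2344 -0.4726 -4.6016 3.1445]
Max displacement = 2.0469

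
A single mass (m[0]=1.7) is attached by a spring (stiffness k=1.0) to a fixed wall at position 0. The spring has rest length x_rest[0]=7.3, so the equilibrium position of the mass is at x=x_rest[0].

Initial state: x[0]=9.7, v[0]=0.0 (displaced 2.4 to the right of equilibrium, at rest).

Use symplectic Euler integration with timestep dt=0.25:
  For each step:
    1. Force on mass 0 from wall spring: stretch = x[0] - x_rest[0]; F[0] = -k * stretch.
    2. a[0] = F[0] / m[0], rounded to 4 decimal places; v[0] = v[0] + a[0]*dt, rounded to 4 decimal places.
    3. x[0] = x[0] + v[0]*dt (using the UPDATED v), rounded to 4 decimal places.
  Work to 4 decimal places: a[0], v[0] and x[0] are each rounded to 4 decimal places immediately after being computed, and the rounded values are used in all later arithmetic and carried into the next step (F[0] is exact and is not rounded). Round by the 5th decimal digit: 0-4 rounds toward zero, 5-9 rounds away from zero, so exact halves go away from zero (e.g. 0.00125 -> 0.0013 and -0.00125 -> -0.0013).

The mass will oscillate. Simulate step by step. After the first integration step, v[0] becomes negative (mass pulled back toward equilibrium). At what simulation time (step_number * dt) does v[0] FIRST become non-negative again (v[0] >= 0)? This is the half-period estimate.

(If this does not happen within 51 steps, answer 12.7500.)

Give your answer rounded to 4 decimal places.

Answer: 4.2500

Derivation:
Step 0: x=[9.7000] v=[0.0000]
Step 1: x=[9.6118] v=[-0.3530]
Step 2: x=[9.4386] v=[-0.6930]
Step 3: x=[9.1867] v=[-1.0075]
Step 4: x=[8.8655] v=[-1.2850]
Step 5: x=[8.4867] v=[-1.5152]
Step 6: x=[8.0643] v=[-1.6897]
Step 7: x=[7.6138] v=[-1.8021]
Step 8: x=[7.1517] v=[-1.8483]
Step 9: x=[6.6951] v=[-1.8265]
Step 10: x=[6.2607] v=[-1.7376]
Step 11: x=[5.8645] v=[-1.5848]
Step 12: x=[5.5211] v=[-1.3737]
Step 13: x=[5.2431] v=[-1.1121]
Step 14: x=[5.0407] v=[-0.8096]
Step 15: x=[4.9214] v=[-0.4774]
Step 16: x=[4.8895] v=[-0.1276]
Step 17: x=[4.9462] v=[0.2269]
First v>=0 after going negative at step 17, time=4.2500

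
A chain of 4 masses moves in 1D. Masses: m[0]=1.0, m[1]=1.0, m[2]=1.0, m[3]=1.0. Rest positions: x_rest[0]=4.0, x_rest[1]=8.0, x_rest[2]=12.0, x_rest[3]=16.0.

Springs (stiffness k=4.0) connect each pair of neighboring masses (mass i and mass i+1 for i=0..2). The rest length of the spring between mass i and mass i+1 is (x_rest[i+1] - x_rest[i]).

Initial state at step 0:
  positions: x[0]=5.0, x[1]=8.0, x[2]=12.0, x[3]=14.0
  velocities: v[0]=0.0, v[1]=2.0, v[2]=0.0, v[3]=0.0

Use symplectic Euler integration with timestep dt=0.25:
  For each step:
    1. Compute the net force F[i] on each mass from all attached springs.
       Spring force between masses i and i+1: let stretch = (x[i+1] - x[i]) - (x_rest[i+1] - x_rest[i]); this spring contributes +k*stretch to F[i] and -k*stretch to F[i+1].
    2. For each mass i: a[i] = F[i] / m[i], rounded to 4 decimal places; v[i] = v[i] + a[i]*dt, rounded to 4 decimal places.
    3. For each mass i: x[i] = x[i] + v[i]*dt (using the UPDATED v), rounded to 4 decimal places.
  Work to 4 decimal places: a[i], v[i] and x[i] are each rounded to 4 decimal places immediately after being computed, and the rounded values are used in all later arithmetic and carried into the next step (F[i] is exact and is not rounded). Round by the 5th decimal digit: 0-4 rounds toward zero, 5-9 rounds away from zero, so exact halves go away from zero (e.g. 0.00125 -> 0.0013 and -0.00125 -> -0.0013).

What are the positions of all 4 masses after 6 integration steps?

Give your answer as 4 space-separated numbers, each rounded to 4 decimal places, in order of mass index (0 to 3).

Answer: 4.1075 7.2315 13.4092 17.2520

Derivation:
Step 0: x=[5.0000 8.0000 12.0000 14.0000] v=[0.0000 2.0000 0.0000 0.0000]
Step 1: x=[4.7500 8.7500 11.5000 14.5000] v=[-1.0000 3.0000 -2.0000 2.0000]
Step 2: x=[4.5000 9.1875 11.0625 15.2500] v=[-1.0000 1.7500 -1.7500 3.0000]
Step 3: x=[4.4219 8.9219 11.2031 15.9531] v=[-0.3125 -1.0625 0.5625 2.8125]
Step 4: x=[4.4688 8.1016 11.9609 16.4687] v=[0.1875 -3.2813 3.0313 2.0625]
Step 5: x=[4.4239 7.3379 12.8809 16.8574] v=[-0.1797 -3.0548 3.6798 1.5547]
Step 6: x=[4.1075 7.2315 13.4092 17.2520] v=[-1.2657 -0.4258 2.1133 1.5782]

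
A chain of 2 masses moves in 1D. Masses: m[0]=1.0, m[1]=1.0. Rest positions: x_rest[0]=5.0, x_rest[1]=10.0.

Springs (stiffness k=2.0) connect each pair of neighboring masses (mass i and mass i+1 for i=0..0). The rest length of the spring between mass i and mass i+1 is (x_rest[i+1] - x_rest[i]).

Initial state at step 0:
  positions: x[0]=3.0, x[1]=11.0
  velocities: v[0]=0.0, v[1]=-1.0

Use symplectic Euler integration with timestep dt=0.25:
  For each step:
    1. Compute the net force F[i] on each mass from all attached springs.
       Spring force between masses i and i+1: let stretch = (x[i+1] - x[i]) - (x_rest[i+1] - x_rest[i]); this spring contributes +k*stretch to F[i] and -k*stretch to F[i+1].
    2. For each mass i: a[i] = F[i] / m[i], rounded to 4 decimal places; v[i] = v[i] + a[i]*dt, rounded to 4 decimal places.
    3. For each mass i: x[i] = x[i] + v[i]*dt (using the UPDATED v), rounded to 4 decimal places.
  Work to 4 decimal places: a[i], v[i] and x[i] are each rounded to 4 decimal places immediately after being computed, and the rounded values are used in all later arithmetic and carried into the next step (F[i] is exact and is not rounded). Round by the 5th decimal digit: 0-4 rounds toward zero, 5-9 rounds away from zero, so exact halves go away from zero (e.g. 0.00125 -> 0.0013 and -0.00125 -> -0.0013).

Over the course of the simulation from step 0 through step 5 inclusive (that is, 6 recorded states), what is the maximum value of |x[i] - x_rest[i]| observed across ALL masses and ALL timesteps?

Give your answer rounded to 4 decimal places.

Step 0: x=[3.0000 11.0000] v=[0.0000 -1.0000]
Step 1: x=[3.3750 10.3750] v=[1.5000 -2.5000]
Step 2: x=[4.0000 9.5000] v=[2.5000 -3.5000]
Step 3: x=[4.6875 8.5625] v=[2.7500 -3.7500]
Step 4: x=[5.2344 7.7656] v=[2.1875 -3.1875]
Step 5: x=[5.4727 7.2773] v=[0.9531 -1.9531]
Max displacement = 2.7227

Answer: 2.7227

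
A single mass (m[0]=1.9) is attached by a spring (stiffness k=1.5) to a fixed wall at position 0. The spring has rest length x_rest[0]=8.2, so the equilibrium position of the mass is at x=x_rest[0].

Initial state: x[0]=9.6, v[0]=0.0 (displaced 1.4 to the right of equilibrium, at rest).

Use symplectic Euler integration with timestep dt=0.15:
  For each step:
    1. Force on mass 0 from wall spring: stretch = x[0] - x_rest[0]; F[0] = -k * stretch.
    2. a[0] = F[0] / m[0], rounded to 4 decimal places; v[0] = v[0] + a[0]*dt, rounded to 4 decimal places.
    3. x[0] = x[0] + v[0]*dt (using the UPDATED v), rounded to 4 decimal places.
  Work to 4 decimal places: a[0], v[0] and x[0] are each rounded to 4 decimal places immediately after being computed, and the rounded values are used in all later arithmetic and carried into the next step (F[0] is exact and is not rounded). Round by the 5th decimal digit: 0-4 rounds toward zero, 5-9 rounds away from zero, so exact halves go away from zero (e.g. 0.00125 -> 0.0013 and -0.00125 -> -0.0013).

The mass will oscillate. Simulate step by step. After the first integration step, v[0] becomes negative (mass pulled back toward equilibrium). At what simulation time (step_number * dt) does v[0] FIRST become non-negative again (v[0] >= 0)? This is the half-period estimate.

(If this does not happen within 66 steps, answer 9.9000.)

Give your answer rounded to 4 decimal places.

Step 0: x=[9.6000] v=[0.0000]
Step 1: x=[9.5751] v=[-0.1658]
Step 2: x=[9.5258] v=[-0.3286]
Step 3: x=[9.4530] v=[-0.4856]
Step 4: x=[9.3579] v=[-0.6340]
Step 5: x=[9.2422] v=[-0.7711]
Step 6: x=[9.1080] v=[-0.8945]
Step 7: x=[8.9577] v=[-1.0020]
Step 8: x=[8.7939] v=[-1.0917]
Step 9: x=[8.6196] v=[-1.1620]
Step 10: x=[8.4378] v=[-1.2117]
Step 11: x=[8.2518] v=[-1.2399]
Step 12: x=[8.0649] v=[-1.2460]
Step 13: x=[7.8804] v=[-1.2300]
Step 14: x=[7.7016] v=[-1.1922]
Step 15: x=[7.5316] v=[-1.1332]
Step 16: x=[7.3735] v=[-1.0540]
Step 17: x=[7.2301] v=[-0.9561]
Step 18: x=[7.1039] v=[-0.8412]
Step 19: x=[6.9972] v=[-0.7114]
Step 20: x=[6.9119] v=[-0.5690]
Step 21: x=[6.8494] v=[-0.4165]
Step 22: x=[6.8109] v=[-0.2566]
Step 23: x=[6.7971] v=[-0.0921]
Step 24: x=[6.8082] v=[0.0740]
First v>=0 after going negative at step 24, time=3.6000

Answer: 3.6000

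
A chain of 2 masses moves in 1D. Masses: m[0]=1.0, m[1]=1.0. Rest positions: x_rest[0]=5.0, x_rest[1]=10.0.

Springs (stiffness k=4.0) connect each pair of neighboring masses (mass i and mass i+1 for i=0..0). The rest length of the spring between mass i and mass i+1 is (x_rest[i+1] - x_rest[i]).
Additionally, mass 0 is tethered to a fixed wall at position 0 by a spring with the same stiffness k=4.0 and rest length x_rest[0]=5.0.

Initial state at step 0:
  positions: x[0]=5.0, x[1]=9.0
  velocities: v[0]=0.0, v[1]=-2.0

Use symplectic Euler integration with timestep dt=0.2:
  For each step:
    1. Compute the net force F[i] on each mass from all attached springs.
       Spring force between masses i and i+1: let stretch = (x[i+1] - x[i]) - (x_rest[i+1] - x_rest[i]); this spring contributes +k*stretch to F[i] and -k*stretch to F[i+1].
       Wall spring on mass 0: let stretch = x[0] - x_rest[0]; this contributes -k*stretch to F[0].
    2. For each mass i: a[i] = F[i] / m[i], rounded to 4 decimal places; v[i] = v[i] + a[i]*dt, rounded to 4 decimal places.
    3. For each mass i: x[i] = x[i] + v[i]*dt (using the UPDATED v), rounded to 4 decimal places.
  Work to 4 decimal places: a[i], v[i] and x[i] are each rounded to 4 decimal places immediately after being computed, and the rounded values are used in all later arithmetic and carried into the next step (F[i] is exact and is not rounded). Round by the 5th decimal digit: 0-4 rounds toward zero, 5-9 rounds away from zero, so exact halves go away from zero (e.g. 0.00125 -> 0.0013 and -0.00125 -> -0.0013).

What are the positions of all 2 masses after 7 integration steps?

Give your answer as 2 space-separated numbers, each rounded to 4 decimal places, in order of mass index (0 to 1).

Answer: 4.2260 9.1561

Derivation:
Step 0: x=[5.0000 9.0000] v=[0.0000 -2.0000]
Step 1: x=[4.8400 8.7600] v=[-0.8000 -1.2000]
Step 2: x=[4.5328 8.6928] v=[-1.5360 -0.3360]
Step 3: x=[4.1660 8.7600] v=[-1.8342 0.3360]
Step 4: x=[3.8676 8.8922] v=[-1.4918 0.6608]
Step 5: x=[3.7544 9.0204] v=[-0.5662 0.6411]
Step 6: x=[3.8830 9.1061] v=[0.6431 0.4283]
Step 7: x=[4.2260 9.1561] v=[1.7152 0.2498]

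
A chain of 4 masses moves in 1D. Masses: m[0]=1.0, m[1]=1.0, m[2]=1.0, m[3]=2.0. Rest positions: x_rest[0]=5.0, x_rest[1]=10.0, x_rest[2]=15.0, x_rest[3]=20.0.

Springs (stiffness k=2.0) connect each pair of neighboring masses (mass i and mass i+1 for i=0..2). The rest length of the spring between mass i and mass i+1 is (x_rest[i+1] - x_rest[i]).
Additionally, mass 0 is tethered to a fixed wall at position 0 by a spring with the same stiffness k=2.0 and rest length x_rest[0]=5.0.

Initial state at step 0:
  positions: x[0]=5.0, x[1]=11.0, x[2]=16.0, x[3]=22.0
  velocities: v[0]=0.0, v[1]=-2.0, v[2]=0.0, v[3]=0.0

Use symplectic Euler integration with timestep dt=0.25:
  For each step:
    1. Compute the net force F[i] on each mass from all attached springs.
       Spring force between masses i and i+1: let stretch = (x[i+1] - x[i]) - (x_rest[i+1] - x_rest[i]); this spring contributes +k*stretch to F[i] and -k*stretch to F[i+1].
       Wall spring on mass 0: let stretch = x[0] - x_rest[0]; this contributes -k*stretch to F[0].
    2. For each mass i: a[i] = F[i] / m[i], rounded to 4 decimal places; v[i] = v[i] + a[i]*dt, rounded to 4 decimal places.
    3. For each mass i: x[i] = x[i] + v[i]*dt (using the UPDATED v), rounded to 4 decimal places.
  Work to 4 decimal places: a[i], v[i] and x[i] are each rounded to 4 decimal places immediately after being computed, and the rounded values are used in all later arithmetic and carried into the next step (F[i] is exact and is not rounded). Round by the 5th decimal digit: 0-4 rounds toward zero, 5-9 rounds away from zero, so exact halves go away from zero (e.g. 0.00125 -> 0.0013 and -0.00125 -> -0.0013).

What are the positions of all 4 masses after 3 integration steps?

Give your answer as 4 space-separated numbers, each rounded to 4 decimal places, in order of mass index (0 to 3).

Answer: 5.3164 9.4873 16.2808 21.6755

Derivation:
Step 0: x=[5.0000 11.0000 16.0000 22.0000] v=[0.0000 -2.0000 0.0000 0.0000]
Step 1: x=[5.1250 10.3750 16.1250 21.9375] v=[0.5000 -2.5000 0.5000 -0.2500]
Step 2: x=[5.2656 9.8125 16.2578 21.8242] v=[0.5625 -2.2500 0.5313 -0.4531]
Step 3: x=[5.3164 9.4873 16.2808 21.6755] v=[0.2032 -1.3008 0.0919 -0.5947]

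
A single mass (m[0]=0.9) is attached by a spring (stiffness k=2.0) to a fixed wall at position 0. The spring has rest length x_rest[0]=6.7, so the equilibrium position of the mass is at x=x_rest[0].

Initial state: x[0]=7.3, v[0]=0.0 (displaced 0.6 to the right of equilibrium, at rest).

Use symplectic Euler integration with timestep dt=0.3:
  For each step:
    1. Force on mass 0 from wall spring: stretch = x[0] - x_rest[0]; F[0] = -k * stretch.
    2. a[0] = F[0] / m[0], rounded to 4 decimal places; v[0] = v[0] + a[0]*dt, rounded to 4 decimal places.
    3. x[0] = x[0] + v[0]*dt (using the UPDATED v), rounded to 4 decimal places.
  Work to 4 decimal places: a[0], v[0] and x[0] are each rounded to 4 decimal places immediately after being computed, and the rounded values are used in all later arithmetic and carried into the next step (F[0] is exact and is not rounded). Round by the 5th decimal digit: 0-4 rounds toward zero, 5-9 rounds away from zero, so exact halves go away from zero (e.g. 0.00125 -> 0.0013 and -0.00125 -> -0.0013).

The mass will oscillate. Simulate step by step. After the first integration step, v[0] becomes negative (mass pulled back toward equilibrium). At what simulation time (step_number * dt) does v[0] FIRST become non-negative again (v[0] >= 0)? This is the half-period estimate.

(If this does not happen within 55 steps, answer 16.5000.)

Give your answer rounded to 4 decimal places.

Answer: 2.1000

Derivation:
Step 0: x=[7.3000] v=[0.0000]
Step 1: x=[7.1800] v=[-0.4000]
Step 2: x=[6.9640] v=[-0.7200]
Step 3: x=[6.6952] v=[-0.8960]
Step 4: x=[6.4274] v=[-0.8928]
Step 5: x=[6.2141] v=[-0.7111]
Step 6: x=[6.0979] v=[-0.3872]
Step 7: x=[6.1022] v=[0.0142]
First v>=0 after going negative at step 7, time=2.1000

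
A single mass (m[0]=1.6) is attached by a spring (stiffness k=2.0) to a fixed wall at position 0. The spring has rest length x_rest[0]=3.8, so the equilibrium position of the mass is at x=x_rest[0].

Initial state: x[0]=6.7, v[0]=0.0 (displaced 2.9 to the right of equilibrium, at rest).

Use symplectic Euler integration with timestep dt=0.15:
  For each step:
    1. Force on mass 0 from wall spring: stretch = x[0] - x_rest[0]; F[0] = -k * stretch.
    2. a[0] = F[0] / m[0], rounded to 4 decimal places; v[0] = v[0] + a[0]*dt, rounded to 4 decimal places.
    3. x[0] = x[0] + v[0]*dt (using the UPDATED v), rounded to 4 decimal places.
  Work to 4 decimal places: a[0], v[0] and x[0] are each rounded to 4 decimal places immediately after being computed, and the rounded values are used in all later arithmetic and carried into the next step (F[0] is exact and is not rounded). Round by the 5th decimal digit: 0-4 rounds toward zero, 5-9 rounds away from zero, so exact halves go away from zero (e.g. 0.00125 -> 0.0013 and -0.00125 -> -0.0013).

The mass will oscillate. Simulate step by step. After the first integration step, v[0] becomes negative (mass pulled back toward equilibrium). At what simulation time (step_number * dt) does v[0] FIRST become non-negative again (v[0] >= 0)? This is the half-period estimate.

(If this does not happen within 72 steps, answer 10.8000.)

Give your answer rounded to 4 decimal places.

Answer: 2.8500

Derivation:
Step 0: x=[6.7000] v=[0.0000]
Step 1: x=[6.6184] v=[-0.5438]
Step 2: x=[6.4576] v=[-1.0723]
Step 3: x=[6.2220] v=[-1.5706]
Step 4: x=[5.9183] v=[-2.0247]
Step 5: x=[5.5550] v=[-2.4219]
Step 6: x=[5.1424] v=[-2.7510]
Step 7: x=[4.6920] v=[-3.0027]
Step 8: x=[4.2165] v=[-3.1700]
Step 9: x=[3.7293] v=[-3.2481]
Step 10: x=[3.2441] v=[-3.2348]
Step 11: x=[2.7745] v=[-3.1306]
Step 12: x=[2.3338] v=[-2.9383]
Step 13: x=[1.9343] v=[-2.6634]
Step 14: x=[1.5873] v=[-2.3136]
Step 15: x=[1.3025] v=[-1.8987]
Step 16: x=[1.0879] v=[-1.4304]
Step 17: x=[0.9496] v=[-0.9219]
Step 18: x=[0.8915] v=[-0.3875]
Step 19: x=[0.9152] v=[0.1578]
First v>=0 after going negative at step 19, time=2.8500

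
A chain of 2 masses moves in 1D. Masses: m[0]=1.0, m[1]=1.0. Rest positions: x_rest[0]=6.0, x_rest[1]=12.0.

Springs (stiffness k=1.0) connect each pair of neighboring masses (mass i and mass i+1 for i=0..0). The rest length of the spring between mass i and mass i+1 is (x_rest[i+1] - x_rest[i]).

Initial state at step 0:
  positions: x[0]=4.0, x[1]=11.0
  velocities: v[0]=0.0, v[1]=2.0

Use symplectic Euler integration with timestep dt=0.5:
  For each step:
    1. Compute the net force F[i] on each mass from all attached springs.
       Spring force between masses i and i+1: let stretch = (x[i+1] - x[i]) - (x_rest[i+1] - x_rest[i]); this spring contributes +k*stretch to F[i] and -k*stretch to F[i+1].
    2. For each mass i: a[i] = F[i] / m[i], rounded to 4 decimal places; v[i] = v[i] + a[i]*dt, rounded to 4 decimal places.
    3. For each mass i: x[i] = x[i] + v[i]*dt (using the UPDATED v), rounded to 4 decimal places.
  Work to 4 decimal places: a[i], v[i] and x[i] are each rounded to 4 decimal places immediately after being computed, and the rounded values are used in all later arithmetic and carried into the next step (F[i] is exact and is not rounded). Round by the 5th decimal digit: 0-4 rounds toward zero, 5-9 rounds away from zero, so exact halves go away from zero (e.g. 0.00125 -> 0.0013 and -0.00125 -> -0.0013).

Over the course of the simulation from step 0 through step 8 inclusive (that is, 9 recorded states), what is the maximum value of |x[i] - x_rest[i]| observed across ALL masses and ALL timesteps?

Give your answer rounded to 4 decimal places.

Answer: 2.6663

Derivation:
Step 0: x=[4.0000 11.0000] v=[0.0000 2.0000]
Step 1: x=[4.2500 11.7500] v=[0.5000 1.5000]
Step 2: x=[4.8750 12.1250] v=[1.2500 0.7500]
Step 3: x=[5.8125 12.1875] v=[1.8750 0.1250]
Step 4: x=[6.8438 12.1563] v=[2.0625 -0.0625]
Step 5: x=[7.7032 12.2970] v=[1.7188 0.2813]
Step 6: x=[8.2111 12.7892] v=[1.0157 0.9844]
Step 7: x=[8.3635 13.6369] v=[0.3048 1.6954]
Step 8: x=[8.3343 14.6663] v=[-0.0585 2.0587]
Max displacement = 2.6663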